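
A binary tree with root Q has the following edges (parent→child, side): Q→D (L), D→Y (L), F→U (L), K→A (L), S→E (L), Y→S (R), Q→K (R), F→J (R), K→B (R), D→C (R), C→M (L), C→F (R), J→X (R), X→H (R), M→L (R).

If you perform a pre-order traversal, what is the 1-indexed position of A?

Pre-order visits the node, then its left subtree, then its right subtree.
Visit Q.
At Q: go left to D.
  Visit D.
  At D: go left to Y.
    Visit Y.
    At Y: no left child.
    At Y: go right to S.
      Visit S.
      At S: go left to E.
        E is a leaf — visit E.
      At S: no right child.
  At D: go right to C.
    Visit C.
    At C: go left to M.
      Visit M.
      At M: no left child.
      At M: go right to L.
        L is a leaf — visit L.
    At C: go right to F.
      Visit F.
      At F: go left to U.
        U is a leaf — visit U.
      At F: go right to J.
        Visit J.
        At J: no left child.
        At J: go right to X.
          Visit X.
          At X: no left child.
          At X: go right to H.
            H is a leaf — visit H.
At Q: go right to K.
  Visit K.
  At K: go left to A.
    A is a leaf — visit A.
  At K: go right to B.
    B is a leaf — visit B.
Full pre-order sequence: Q, D, Y, S, E, C, M, L, F, U, J, X, H, K, A, B.

15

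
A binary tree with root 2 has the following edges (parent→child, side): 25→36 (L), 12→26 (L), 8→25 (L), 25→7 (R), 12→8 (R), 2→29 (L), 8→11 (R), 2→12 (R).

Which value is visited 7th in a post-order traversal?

8

Post-order visits the left subtree, then the right subtree, then the node.
At 2: go left to 29.
  29 is a leaf — visit 29.
At 2: go right to 12.
  At 12: go left to 26.
    26 is a leaf — visit 26.
  At 12: go right to 8.
    At 8: go left to 25.
      At 25: go left to 36.
        36 is a leaf — visit 36.
      At 25: go right to 7.
        7 is a leaf — visit 7.
      Visit 25.
    At 8: go right to 11.
      11 is a leaf — visit 11.
    Visit 8.
  Visit 12.
Visit 2.
Full post-order sequence: 29, 26, 36, 7, 25, 11, 8, 12, 2.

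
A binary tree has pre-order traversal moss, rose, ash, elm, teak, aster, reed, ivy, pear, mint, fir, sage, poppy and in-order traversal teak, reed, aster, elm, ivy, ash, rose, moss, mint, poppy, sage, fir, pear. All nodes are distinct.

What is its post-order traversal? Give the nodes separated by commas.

The first element of pre-order is the root; it splits in-order into left and right subtrees.
Root moss: left subtree has 7 nodes {teak, reed, aster, elm, ivy, ash, rose}, right has 5 {mint, poppy, sage, fir, pear}.
  Root rose: left subtree has 6 nodes {teak, reed, aster, elm, ivy, ash}, right has 0 { }.
    Root ash: left subtree has 5 nodes {teak, reed, aster, elm, ivy}, right has 0 { }.
      Root elm: left subtree has 3 nodes {teak, reed, aster}, right has 1 {ivy}.
        Root teak: left subtree has 0 nodes { }, right has 2 {reed, aster}.
          Root aster: left subtree has 1 node {reed}, right has 0 { }.
  Root pear: left subtree has 4 nodes {mint, poppy, sage, fir}, right has 0 { }.
    Root mint: left subtree has 0 nodes { }, right has 3 {poppy, sage, fir}.
      Root fir: left subtree has 2 nodes {poppy, sage}, right has 0 { }.
        Root sage: left subtree has 1 node {poppy}, right has 0 { }.

reed, aster, teak, ivy, elm, ash, rose, poppy, sage, fir, mint, pear, moss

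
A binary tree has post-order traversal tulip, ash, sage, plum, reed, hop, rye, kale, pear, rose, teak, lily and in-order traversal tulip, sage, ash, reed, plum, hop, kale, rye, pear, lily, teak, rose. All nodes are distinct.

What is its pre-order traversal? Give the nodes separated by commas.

lily, pear, kale, hop, reed, sage, tulip, ash, plum, rye, teak, rose

The last element of post-order is the root; it splits in-order into left and right subtrees.
Root lily: left subtree has 9 nodes {tulip, sage, ash, reed, plum, hop, kale, rye, pear}, right has 2 {teak, rose}.
  Root pear: left subtree has 8 nodes {tulip, sage, ash, reed, plum, hop, kale, rye}, right has 0 { }.
    Root kale: left subtree has 6 nodes {tulip, sage, ash, reed, plum, hop}, right has 1 {rye}.
      Root hop: left subtree has 5 nodes {tulip, sage, ash, reed, plum}, right has 0 { }.
        Root reed: left subtree has 3 nodes {tulip, sage, ash}, right has 1 {plum}.
          Root sage: left subtree has 1 node {tulip}, right has 1 {ash}.
  Root teak: left subtree has 0 nodes { }, right has 1 {rose}.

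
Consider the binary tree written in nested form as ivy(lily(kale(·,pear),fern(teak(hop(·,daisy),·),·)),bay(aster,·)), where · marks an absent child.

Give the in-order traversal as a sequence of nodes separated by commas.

kale, pear, lily, hop, daisy, teak, fern, ivy, aster, bay

In-order visits the left subtree, then the node, then the right subtree.
At ivy: go left to lily.
  At lily: go left to kale.
    At kale: no left child.
    Visit kale.
    At kale: go right to pear.
      pear is a leaf — visit pear.
  Visit lily.
  At lily: go right to fern.
    At fern: go left to teak.
      At teak: go left to hop.
        At hop: no left child.
        Visit hop.
        At hop: go right to daisy.
          daisy is a leaf — visit daisy.
      Visit teak.
      At teak: no right child.
    Visit fern.
    At fern: no right child.
Visit ivy.
At ivy: go right to bay.
  At bay: go left to aster.
    aster is a leaf — visit aster.
  Visit bay.
  At bay: no right child.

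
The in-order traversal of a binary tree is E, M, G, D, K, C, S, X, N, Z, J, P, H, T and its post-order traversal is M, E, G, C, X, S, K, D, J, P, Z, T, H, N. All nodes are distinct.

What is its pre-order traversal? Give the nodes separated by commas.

N, D, G, E, M, K, S, C, X, H, Z, P, J, T

The last element of post-order is the root; it splits in-order into left and right subtrees.
Root N: left subtree has 8 nodes {E, M, G, D, K, C, S, X}, right has 5 {Z, J, P, H, T}.
  Root D: left subtree has 3 nodes {E, M, G}, right has 4 {K, C, S, X}.
    Root G: left subtree has 2 nodes {E, M}, right has 0 { }.
      Root E: left subtree has 0 nodes { }, right has 1 {M}.
    Root K: left subtree has 0 nodes { }, right has 3 {C, S, X}.
      Root S: left subtree has 1 node {C}, right has 1 {X}.
  Root H: left subtree has 3 nodes {Z, J, P}, right has 1 {T}.
    Root Z: left subtree has 0 nodes { }, right has 2 {J, P}.
      Root P: left subtree has 1 node {J}, right has 0 { }.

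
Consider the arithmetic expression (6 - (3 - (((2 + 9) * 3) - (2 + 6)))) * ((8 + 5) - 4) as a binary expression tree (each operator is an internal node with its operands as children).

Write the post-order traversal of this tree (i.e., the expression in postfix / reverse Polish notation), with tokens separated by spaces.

Post-order on an expression tree gives postfix notation: for each operator, emit left operand, right operand, then the operator.

6 3 2 9 + 3 * 2 6 + - - - 8 5 + 4 - *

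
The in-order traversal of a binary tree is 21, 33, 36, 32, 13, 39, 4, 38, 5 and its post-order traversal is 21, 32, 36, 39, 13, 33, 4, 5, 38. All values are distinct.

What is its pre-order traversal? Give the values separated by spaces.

The last element of post-order is the root; it splits in-order into left and right subtrees.
Root 38: left subtree has 7 nodes {21, 33, 36, 32, 13, 39, 4}, right has 1 {5}.
  Root 4: left subtree has 6 nodes {21, 33, 36, 32, 13, 39}, right has 0 { }.
    Root 33: left subtree has 1 node {21}, right has 4 {36, 32, 13, 39}.
      Root 13: left subtree has 2 nodes {36, 32}, right has 1 {39}.
        Root 36: left subtree has 0 nodes { }, right has 1 {32}.

38 4 33 21 13 36 32 39 5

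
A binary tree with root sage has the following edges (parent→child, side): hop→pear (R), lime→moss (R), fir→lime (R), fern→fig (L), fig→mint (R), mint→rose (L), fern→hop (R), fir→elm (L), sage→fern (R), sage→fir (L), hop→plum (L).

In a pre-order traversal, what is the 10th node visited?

hop

Pre-order visits the node, then its left subtree, then its right subtree.
Visit sage.
At sage: go left to fir.
  Visit fir.
  At fir: go left to elm.
    elm is a leaf — visit elm.
  At fir: go right to lime.
    Visit lime.
    At lime: no left child.
    At lime: go right to moss.
      moss is a leaf — visit moss.
At sage: go right to fern.
  Visit fern.
  At fern: go left to fig.
    Visit fig.
    At fig: no left child.
    At fig: go right to mint.
      Visit mint.
      At mint: go left to rose.
        rose is a leaf — visit rose.
      At mint: no right child.
  At fern: go right to hop.
    Visit hop.
    At hop: go left to plum.
      plum is a leaf — visit plum.
    At hop: go right to pear.
      pear is a leaf — visit pear.
Full pre-order sequence: sage, fir, elm, lime, moss, fern, fig, mint, rose, hop, plum, pear.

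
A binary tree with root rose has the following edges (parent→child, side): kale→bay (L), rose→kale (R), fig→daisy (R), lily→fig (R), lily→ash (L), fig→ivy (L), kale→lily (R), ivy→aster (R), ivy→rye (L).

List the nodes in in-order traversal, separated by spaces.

In-order visits the left subtree, then the node, then the right subtree.
At rose: no left child.
Visit rose.
At rose: go right to kale.
  At kale: go left to bay.
    bay is a leaf — visit bay.
  Visit kale.
  At kale: go right to lily.
    At lily: go left to ash.
      ash is a leaf — visit ash.
    Visit lily.
    At lily: go right to fig.
      At fig: go left to ivy.
        At ivy: go left to rye.
          rye is a leaf — visit rye.
        Visit ivy.
        At ivy: go right to aster.
          aster is a leaf — visit aster.
      Visit fig.
      At fig: go right to daisy.
        daisy is a leaf — visit daisy.

rose bay kale ash lily rye ivy aster fig daisy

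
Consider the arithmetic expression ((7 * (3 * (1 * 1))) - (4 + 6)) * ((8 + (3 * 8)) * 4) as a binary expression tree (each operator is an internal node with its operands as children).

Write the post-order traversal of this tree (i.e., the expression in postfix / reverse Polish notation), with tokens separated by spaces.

Post-order on an expression tree gives postfix notation: for each operator, emit left operand, right operand, then the operator.

7 3 1 1 * * * 4 6 + - 8 3 8 * + 4 * *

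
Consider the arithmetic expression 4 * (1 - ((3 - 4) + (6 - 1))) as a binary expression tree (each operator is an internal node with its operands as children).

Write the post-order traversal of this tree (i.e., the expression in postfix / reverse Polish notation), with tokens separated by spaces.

Post-order on an expression tree gives postfix notation: for each operator, emit left operand, right operand, then the operator.

4 1 3 4 - 6 1 - + - *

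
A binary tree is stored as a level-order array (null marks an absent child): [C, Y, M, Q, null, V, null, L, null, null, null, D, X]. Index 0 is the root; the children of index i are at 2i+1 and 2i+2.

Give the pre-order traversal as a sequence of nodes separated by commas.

C, Y, Q, L, M, V, D, X

Pre-order visits the node, then its left subtree, then its right subtree.
Visit C.
At C: go left to Y.
  Visit Y.
  At Y: go left to Q.
    Visit Q.
    At Q: go left to L.
      L is a leaf — visit L.
    At Q: no right child.
  At Y: no right child.
At C: go right to M.
  Visit M.
  At M: go left to V.
    Visit V.
    At V: go left to D.
      D is a leaf — visit D.
    At V: go right to X.
      X is a leaf — visit X.
  At M: no right child.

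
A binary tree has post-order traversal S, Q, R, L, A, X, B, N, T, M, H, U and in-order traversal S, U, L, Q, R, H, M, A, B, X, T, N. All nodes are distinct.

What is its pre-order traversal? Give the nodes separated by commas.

The last element of post-order is the root; it splits in-order into left and right subtrees.
Root U: left subtree has 1 node {S}, right has 10 {L, Q, R, H, M, A, B, X, T, N}.
  Root H: left subtree has 3 nodes {L, Q, R}, right has 6 {M, A, B, X, T, N}.
    Root L: left subtree has 0 nodes { }, right has 2 {Q, R}.
      Root R: left subtree has 1 node {Q}, right has 0 { }.
    Root M: left subtree has 0 nodes { }, right has 5 {A, B, X, T, N}.
      Root T: left subtree has 3 nodes {A, B, X}, right has 1 {N}.
        Root B: left subtree has 1 node {A}, right has 1 {X}.

U, S, H, L, R, Q, M, T, B, A, X, N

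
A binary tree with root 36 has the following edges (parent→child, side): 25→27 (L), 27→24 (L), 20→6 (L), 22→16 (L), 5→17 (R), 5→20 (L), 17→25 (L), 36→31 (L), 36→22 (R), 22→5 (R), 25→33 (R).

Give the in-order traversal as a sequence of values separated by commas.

31, 36, 16, 22, 6, 20, 5, 24, 27, 25, 33, 17

In-order visits the left subtree, then the node, then the right subtree.
At 36: go left to 31.
  31 is a leaf — visit 31.
Visit 36.
At 36: go right to 22.
  At 22: go left to 16.
    16 is a leaf — visit 16.
  Visit 22.
  At 22: go right to 5.
    At 5: go left to 20.
      At 20: go left to 6.
        6 is a leaf — visit 6.
      Visit 20.
      At 20: no right child.
    Visit 5.
    At 5: go right to 17.
      At 17: go left to 25.
        At 25: go left to 27.
          At 27: go left to 24.
            24 is a leaf — visit 24.
          Visit 27.
          At 27: no right child.
        Visit 25.
        At 25: go right to 33.
          33 is a leaf — visit 33.
      Visit 17.
      At 17: no right child.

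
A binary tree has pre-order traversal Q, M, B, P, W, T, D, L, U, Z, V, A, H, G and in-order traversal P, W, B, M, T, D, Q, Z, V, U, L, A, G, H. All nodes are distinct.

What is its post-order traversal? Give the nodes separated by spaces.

W P B D T M V Z U G H A L Q

The first element of pre-order is the root; it splits in-order into left and right subtrees.
Root Q: left subtree has 6 nodes {P, W, B, M, T, D}, right has 7 {Z, V, U, L, A, G, H}.
  Root M: left subtree has 3 nodes {P, W, B}, right has 2 {T, D}.
    Root B: left subtree has 2 nodes {P, W}, right has 0 { }.
      Root P: left subtree has 0 nodes { }, right has 1 {W}.
    Root T: left subtree has 0 nodes { }, right has 1 {D}.
  Root L: left subtree has 3 nodes {Z, V, U}, right has 3 {A, G, H}.
    Root U: left subtree has 2 nodes {Z, V}, right has 0 { }.
      Root Z: left subtree has 0 nodes { }, right has 1 {V}.
    Root A: left subtree has 0 nodes { }, right has 2 {G, H}.
      Root H: left subtree has 1 node {G}, right has 0 { }.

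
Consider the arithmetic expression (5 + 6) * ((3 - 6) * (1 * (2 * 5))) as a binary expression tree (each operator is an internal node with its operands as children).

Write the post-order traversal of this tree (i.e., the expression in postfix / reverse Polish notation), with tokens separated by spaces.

Post-order on an expression tree gives postfix notation: for each operator, emit left operand, right operand, then the operator.

5 6 + 3 6 - 1 2 5 * * * *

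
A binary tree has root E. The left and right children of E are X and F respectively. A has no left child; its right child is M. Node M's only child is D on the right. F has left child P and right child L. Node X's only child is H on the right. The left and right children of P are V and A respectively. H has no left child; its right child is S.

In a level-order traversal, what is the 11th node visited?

Level-order visits nodes level by level from the root, left to right within each level.
Level 0: E
Level 1: X, F
Level 2: H, P, L
Level 3: S, V, A
Level 4: M
Level 5: D
Full level-order sequence: E, X, F, H, P, L, S, V, A, M, D.

D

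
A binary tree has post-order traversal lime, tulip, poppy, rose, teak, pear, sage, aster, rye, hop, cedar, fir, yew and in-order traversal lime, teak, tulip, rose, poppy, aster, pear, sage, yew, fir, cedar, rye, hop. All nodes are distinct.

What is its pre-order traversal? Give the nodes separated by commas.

The last element of post-order is the root; it splits in-order into left and right subtrees.
Root yew: left subtree has 8 nodes {lime, teak, tulip, rose, poppy, aster, pear, sage}, right has 4 {fir, cedar, rye, hop}.
  Root aster: left subtree has 5 nodes {lime, teak, tulip, rose, poppy}, right has 2 {pear, sage}.
    Root teak: left subtree has 1 node {lime}, right has 3 {tulip, rose, poppy}.
      Root rose: left subtree has 1 node {tulip}, right has 1 {poppy}.
    Root sage: left subtree has 1 node {pear}, right has 0 { }.
  Root fir: left subtree has 0 nodes { }, right has 3 {cedar, rye, hop}.
    Root cedar: left subtree has 0 nodes { }, right has 2 {rye, hop}.
      Root hop: left subtree has 1 node {rye}, right has 0 { }.

yew, aster, teak, lime, rose, tulip, poppy, sage, pear, fir, cedar, hop, rye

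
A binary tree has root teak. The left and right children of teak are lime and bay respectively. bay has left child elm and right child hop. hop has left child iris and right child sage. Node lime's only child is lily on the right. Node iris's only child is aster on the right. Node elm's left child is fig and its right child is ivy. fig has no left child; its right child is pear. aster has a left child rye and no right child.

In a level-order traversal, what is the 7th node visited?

fig

Level-order visits nodes level by level from the root, left to right within each level.
Level 0: teak
Level 1: lime, bay
Level 2: lily, elm, hop
Level 3: fig, ivy, iris, sage
Level 4: pear, aster
Level 5: rye
Full level-order sequence: teak, lime, bay, lily, elm, hop, fig, ivy, iris, sage, pear, aster, rye.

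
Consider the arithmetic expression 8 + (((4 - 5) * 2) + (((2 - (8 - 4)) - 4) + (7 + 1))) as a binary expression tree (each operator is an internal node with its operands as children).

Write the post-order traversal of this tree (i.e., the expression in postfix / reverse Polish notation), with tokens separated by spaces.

Post-order on an expression tree gives postfix notation: for each operator, emit left operand, right operand, then the operator.

8 4 5 - 2 * 2 8 4 - - 4 - 7 1 + + + +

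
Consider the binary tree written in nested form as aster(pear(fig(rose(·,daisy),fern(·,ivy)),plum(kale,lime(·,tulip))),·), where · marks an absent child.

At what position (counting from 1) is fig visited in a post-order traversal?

Post-order visits the left subtree, then the right subtree, then the node.
At aster: go left to pear.
  At pear: go left to fig.
    At fig: go left to rose.
      At rose: no left child.
      At rose: go right to daisy.
        daisy is a leaf — visit daisy.
      Visit rose.
    At fig: go right to fern.
      At fern: no left child.
      At fern: go right to ivy.
        ivy is a leaf — visit ivy.
      Visit fern.
    Visit fig.
  At pear: go right to plum.
    At plum: go left to kale.
      kale is a leaf — visit kale.
    At plum: go right to lime.
      At lime: no left child.
      At lime: go right to tulip.
        tulip is a leaf — visit tulip.
      Visit lime.
    Visit plum.
  Visit pear.
At aster: no right child.
Visit aster.
Full post-order sequence: daisy, rose, ivy, fern, fig, kale, tulip, lime, plum, pear, aster.

5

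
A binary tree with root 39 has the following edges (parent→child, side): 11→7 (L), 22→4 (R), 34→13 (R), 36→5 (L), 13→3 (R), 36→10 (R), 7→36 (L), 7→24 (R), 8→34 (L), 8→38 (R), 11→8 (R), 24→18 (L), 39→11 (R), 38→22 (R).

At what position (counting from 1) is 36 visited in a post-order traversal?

3

Post-order visits the left subtree, then the right subtree, then the node.
At 39: no left child.
At 39: go right to 11.
  At 11: go left to 7.
    At 7: go left to 36.
      At 36: go left to 5.
        5 is a leaf — visit 5.
      At 36: go right to 10.
        10 is a leaf — visit 10.
      Visit 36.
    At 7: go right to 24.
      At 24: go left to 18.
        18 is a leaf — visit 18.
      At 24: no right child.
      Visit 24.
    Visit 7.
  At 11: go right to 8.
    At 8: go left to 34.
      At 34: no left child.
      At 34: go right to 13.
        At 13: no left child.
        At 13: go right to 3.
          3 is a leaf — visit 3.
        Visit 13.
      Visit 34.
    At 8: go right to 38.
      At 38: no left child.
      At 38: go right to 22.
        At 22: no left child.
        At 22: go right to 4.
          4 is a leaf — visit 4.
        Visit 22.
      Visit 38.
    Visit 8.
  Visit 11.
Visit 39.
Full post-order sequence: 5, 10, 36, 18, 24, 7, 3, 13, 34, 4, 22, 38, 8, 11, 39.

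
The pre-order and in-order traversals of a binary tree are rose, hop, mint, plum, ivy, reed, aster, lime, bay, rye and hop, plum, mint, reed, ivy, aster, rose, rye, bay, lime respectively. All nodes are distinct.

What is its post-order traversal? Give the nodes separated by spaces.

plum reed aster ivy mint hop rye bay lime rose

The first element of pre-order is the root; it splits in-order into left and right subtrees.
Root rose: left subtree has 6 nodes {hop, plum, mint, reed, ivy, aster}, right has 3 {rye, bay, lime}.
  Root hop: left subtree has 0 nodes { }, right has 5 {plum, mint, reed, ivy, aster}.
    Root mint: left subtree has 1 node {plum}, right has 3 {reed, ivy, aster}.
      Root ivy: left subtree has 1 node {reed}, right has 1 {aster}.
  Root lime: left subtree has 2 nodes {rye, bay}, right has 0 { }.
    Root bay: left subtree has 1 node {rye}, right has 0 { }.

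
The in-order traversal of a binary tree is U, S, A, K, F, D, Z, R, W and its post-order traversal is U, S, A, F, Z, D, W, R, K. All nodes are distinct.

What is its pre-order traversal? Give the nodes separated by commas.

The last element of post-order is the root; it splits in-order into left and right subtrees.
Root K: left subtree has 3 nodes {U, S, A}, right has 5 {F, D, Z, R, W}.
  Root A: left subtree has 2 nodes {U, S}, right has 0 { }.
    Root S: left subtree has 1 node {U}, right has 0 { }.
  Root R: left subtree has 3 nodes {F, D, Z}, right has 1 {W}.
    Root D: left subtree has 1 node {F}, right has 1 {Z}.

K, A, S, U, R, D, F, Z, W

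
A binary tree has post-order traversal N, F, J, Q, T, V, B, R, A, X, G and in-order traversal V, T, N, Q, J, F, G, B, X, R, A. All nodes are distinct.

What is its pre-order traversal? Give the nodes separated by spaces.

The last element of post-order is the root; it splits in-order into left and right subtrees.
Root G: left subtree has 6 nodes {V, T, N, Q, J, F}, right has 4 {B, X, R, A}.
  Root V: left subtree has 0 nodes { }, right has 5 {T, N, Q, J, F}.
    Root T: left subtree has 0 nodes { }, right has 4 {N, Q, J, F}.
      Root Q: left subtree has 1 node {N}, right has 2 {J, F}.
        Root J: left subtree has 0 nodes { }, right has 1 {F}.
  Root X: left subtree has 1 node {B}, right has 2 {R, A}.
    Root A: left subtree has 1 node {R}, right has 0 { }.

G V T Q N J F X B A R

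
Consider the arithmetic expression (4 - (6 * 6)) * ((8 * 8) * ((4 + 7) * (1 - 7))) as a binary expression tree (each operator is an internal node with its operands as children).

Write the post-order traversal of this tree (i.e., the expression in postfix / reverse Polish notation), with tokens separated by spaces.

4 6 6 * - 8 8 * 4 7 + 1 7 - * * *

Post-order on an expression tree gives postfix notation: for each operator, emit left operand, right operand, then the operator.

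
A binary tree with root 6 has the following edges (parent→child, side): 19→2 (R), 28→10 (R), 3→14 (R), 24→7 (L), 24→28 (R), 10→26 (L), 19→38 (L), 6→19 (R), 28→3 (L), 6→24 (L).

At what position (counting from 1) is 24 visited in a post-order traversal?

7

Post-order visits the left subtree, then the right subtree, then the node.
At 6: go left to 24.
  At 24: go left to 7.
    7 is a leaf — visit 7.
  At 24: go right to 28.
    At 28: go left to 3.
      At 3: no left child.
      At 3: go right to 14.
        14 is a leaf — visit 14.
      Visit 3.
    At 28: go right to 10.
      At 10: go left to 26.
        26 is a leaf — visit 26.
      At 10: no right child.
      Visit 10.
    Visit 28.
  Visit 24.
At 6: go right to 19.
  At 19: go left to 38.
    38 is a leaf — visit 38.
  At 19: go right to 2.
    2 is a leaf — visit 2.
  Visit 19.
Visit 6.
Full post-order sequence: 7, 14, 3, 26, 10, 28, 24, 38, 2, 19, 6.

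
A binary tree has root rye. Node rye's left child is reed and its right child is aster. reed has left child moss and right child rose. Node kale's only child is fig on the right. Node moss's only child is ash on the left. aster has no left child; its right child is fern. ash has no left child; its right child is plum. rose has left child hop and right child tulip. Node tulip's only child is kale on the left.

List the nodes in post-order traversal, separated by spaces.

Post-order visits the left subtree, then the right subtree, then the node.
At rye: go left to reed.
  At reed: go left to moss.
    At moss: go left to ash.
      At ash: no left child.
      At ash: go right to plum.
        plum is a leaf — visit plum.
      Visit ash.
    At moss: no right child.
    Visit moss.
  At reed: go right to rose.
    At rose: go left to hop.
      hop is a leaf — visit hop.
    At rose: go right to tulip.
      At tulip: go left to kale.
        At kale: no left child.
        At kale: go right to fig.
          fig is a leaf — visit fig.
        Visit kale.
      At tulip: no right child.
      Visit tulip.
    Visit rose.
  Visit reed.
At rye: go right to aster.
  At aster: no left child.
  At aster: go right to fern.
    fern is a leaf — visit fern.
  Visit aster.
Visit rye.

plum ash moss hop fig kale tulip rose reed fern aster rye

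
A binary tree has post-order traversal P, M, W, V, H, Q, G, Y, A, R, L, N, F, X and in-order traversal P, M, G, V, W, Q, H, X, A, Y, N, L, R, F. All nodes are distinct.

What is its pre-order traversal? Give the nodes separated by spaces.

The last element of post-order is the root; it splits in-order into left and right subtrees.
Root X: left subtree has 7 nodes {P, M, G, V, W, Q, H}, right has 6 {A, Y, N, L, R, F}.
  Root G: left subtree has 2 nodes {P, M}, right has 4 {V, W, Q, H}.
    Root M: left subtree has 1 node {P}, right has 0 { }.
    Root Q: left subtree has 2 nodes {V, W}, right has 1 {H}.
      Root V: left subtree has 0 nodes { }, right has 1 {W}.
  Root F: left subtree has 5 nodes {A, Y, N, L, R}, right has 0 { }.
    Root N: left subtree has 2 nodes {A, Y}, right has 2 {L, R}.
      Root A: left subtree has 0 nodes { }, right has 1 {Y}.
      Root L: left subtree has 0 nodes { }, right has 1 {R}.

X G M P Q V W H F N A Y L R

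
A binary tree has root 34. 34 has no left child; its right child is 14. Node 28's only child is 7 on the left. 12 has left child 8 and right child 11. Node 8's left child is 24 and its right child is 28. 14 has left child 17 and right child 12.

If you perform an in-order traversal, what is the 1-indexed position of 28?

7

In-order visits the left subtree, then the node, then the right subtree.
At 34: no left child.
Visit 34.
At 34: go right to 14.
  At 14: go left to 17.
    17 is a leaf — visit 17.
  Visit 14.
  At 14: go right to 12.
    At 12: go left to 8.
      At 8: go left to 24.
        24 is a leaf — visit 24.
      Visit 8.
      At 8: go right to 28.
        At 28: go left to 7.
          7 is a leaf — visit 7.
        Visit 28.
        At 28: no right child.
    Visit 12.
    At 12: go right to 11.
      11 is a leaf — visit 11.
Full in-order sequence: 34, 17, 14, 24, 8, 7, 28, 12, 11.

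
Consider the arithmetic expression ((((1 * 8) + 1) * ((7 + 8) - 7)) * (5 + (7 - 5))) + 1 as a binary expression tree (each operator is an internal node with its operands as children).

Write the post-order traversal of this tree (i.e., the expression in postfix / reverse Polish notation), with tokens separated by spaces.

1 8 * 1 + 7 8 + 7 - * 5 7 5 - + * 1 +

Post-order on an expression tree gives postfix notation: for each operator, emit left operand, right operand, then the operator.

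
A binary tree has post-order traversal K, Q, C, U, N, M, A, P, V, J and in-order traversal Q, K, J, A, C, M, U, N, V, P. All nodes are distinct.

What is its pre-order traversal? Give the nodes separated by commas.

The last element of post-order is the root; it splits in-order into left and right subtrees.
Root J: left subtree has 2 nodes {Q, K}, right has 7 {A, C, M, U, N, V, P}.
  Root Q: left subtree has 0 nodes { }, right has 1 {K}.
  Root V: left subtree has 5 nodes {A, C, M, U, N}, right has 1 {P}.
    Root A: left subtree has 0 nodes { }, right has 4 {C, M, U, N}.
      Root M: left subtree has 1 node {C}, right has 2 {U, N}.
        Root N: left subtree has 1 node {U}, right has 0 { }.

J, Q, K, V, A, M, C, N, U, P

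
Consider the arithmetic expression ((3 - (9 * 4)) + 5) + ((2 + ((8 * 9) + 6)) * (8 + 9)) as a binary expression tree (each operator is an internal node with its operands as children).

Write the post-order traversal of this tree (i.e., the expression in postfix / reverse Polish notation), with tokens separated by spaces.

Post-order on an expression tree gives postfix notation: for each operator, emit left operand, right operand, then the operator.

3 9 4 * - 5 + 2 8 9 * 6 + + 8 9 + * +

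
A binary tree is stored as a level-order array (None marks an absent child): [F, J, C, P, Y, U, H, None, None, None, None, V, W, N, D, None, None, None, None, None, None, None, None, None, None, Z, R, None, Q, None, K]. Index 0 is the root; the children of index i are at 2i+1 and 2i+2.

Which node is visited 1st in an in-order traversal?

In-order visits the left subtree, then the node, then the right subtree.
At F: go left to J.
  At J: go left to P.
    P is a leaf — visit P.
  Visit J.
  At J: go right to Y.
    Y is a leaf — visit Y.
Visit F.
At F: go right to C.
  At C: go left to U.
    At U: go left to V.
      V is a leaf — visit V.
    Visit U.
    At U: go right to W.
      At W: go left to Z.
        Z is a leaf — visit Z.
      Visit W.
      At W: go right to R.
        R is a leaf — visit R.
  Visit C.
  At C: go right to H.
    At H: go left to N.
      At N: no left child.
      Visit N.
      At N: go right to Q.
        Q is a leaf — visit Q.
    Visit H.
    At H: go right to D.
      At D: no left child.
      Visit D.
      At D: go right to K.
        K is a leaf — visit K.
Full in-order sequence: P, J, Y, F, V, U, Z, W, R, C, N, Q, H, D, K.

P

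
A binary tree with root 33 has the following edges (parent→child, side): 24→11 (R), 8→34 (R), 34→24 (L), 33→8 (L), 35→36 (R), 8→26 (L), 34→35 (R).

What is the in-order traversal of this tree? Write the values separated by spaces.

In-order visits the left subtree, then the node, then the right subtree.
At 33: go left to 8.
  At 8: go left to 26.
    26 is a leaf — visit 26.
  Visit 8.
  At 8: go right to 34.
    At 34: go left to 24.
      At 24: no left child.
      Visit 24.
      At 24: go right to 11.
        11 is a leaf — visit 11.
    Visit 34.
    At 34: go right to 35.
      At 35: no left child.
      Visit 35.
      At 35: go right to 36.
        36 is a leaf — visit 36.
Visit 33.
At 33: no right child.

26 8 24 11 34 35 36 33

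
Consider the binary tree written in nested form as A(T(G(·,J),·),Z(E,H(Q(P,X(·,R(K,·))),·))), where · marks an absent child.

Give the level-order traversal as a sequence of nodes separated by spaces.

Level-order visits nodes level by level from the root, left to right within each level.
Level 0: A
Level 1: T, Z
Level 2: G, E, H
Level 3: J, Q
Level 4: P, X
Level 5: R
Level 6: K

A T Z G E H J Q P X R K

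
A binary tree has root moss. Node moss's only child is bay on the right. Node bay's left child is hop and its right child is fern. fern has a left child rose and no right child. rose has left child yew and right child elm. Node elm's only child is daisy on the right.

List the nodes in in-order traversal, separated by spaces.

moss hop bay yew rose elm daisy fern

In-order visits the left subtree, then the node, then the right subtree.
At moss: no left child.
Visit moss.
At moss: go right to bay.
  At bay: go left to hop.
    hop is a leaf — visit hop.
  Visit bay.
  At bay: go right to fern.
    At fern: go left to rose.
      At rose: go left to yew.
        yew is a leaf — visit yew.
      Visit rose.
      At rose: go right to elm.
        At elm: no left child.
        Visit elm.
        At elm: go right to daisy.
          daisy is a leaf — visit daisy.
    Visit fern.
    At fern: no right child.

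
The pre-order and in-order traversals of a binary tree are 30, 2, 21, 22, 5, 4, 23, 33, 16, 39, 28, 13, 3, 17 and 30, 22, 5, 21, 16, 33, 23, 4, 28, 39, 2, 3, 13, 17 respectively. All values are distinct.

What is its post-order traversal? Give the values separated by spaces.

5 22 16 33 23 28 39 4 21 3 17 13 2 30

The first element of pre-order is the root; it splits in-order into left and right subtrees.
Root 30: left subtree has 0 nodes { }, right has 13 {22, 5, 21, 16, 33, 23, 4, 28, 39, 2, 3, 13, 17}.
  Root 2: left subtree has 9 nodes {22, 5, 21, 16, 33, 23, 4, 28, 39}, right has 3 {3, 13, 17}.
    Root 21: left subtree has 2 nodes {22, 5}, right has 6 {16, 33, 23, 4, 28, 39}.
      Root 22: left subtree has 0 nodes { }, right has 1 {5}.
      Root 4: left subtree has 3 nodes {16, 33, 23}, right has 2 {28, 39}.
        Root 23: left subtree has 2 nodes {16, 33}, right has 0 { }.
          Root 33: left subtree has 1 node {16}, right has 0 { }.
        Root 39: left subtree has 1 node {28}, right has 0 { }.
    Root 13: left subtree has 1 node {3}, right has 1 {17}.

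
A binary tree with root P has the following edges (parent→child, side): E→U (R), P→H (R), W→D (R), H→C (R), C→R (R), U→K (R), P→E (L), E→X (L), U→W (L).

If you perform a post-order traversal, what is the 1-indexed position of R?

Post-order visits the left subtree, then the right subtree, then the node.
At P: go left to E.
  At E: go left to X.
    X is a leaf — visit X.
  At E: go right to U.
    At U: go left to W.
      At W: no left child.
      At W: go right to D.
        D is a leaf — visit D.
      Visit W.
    At U: go right to K.
      K is a leaf — visit K.
    Visit U.
  Visit E.
At P: go right to H.
  At H: no left child.
  At H: go right to C.
    At C: no left child.
    At C: go right to R.
      R is a leaf — visit R.
    Visit C.
  Visit H.
Visit P.
Full post-order sequence: X, D, W, K, U, E, R, C, H, P.

7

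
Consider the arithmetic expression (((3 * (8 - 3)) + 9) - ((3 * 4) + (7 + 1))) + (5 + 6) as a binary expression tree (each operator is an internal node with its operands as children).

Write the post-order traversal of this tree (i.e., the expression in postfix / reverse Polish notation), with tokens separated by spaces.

Post-order on an expression tree gives postfix notation: for each operator, emit left operand, right operand, then the operator.

3 8 3 - * 9 + 3 4 * 7 1 + + - 5 6 + +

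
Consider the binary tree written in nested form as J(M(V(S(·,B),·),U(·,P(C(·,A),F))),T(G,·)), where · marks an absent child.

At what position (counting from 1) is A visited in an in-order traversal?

In-order visits the left subtree, then the node, then the right subtree.
At J: go left to M.
  At M: go left to V.
    At V: go left to S.
      At S: no left child.
      Visit S.
      At S: go right to B.
        B is a leaf — visit B.
    Visit V.
    At V: no right child.
  Visit M.
  At M: go right to U.
    At U: no left child.
    Visit U.
    At U: go right to P.
      At P: go left to C.
        At C: no left child.
        Visit C.
        At C: go right to A.
          A is a leaf — visit A.
      Visit P.
      At P: go right to F.
        F is a leaf — visit F.
Visit J.
At J: go right to T.
  At T: go left to G.
    G is a leaf — visit G.
  Visit T.
  At T: no right child.
Full in-order sequence: S, B, V, M, U, C, A, P, F, J, G, T.

7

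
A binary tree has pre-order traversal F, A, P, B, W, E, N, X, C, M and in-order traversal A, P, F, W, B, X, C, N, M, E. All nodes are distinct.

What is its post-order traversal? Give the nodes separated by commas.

The first element of pre-order is the root; it splits in-order into left and right subtrees.
Root F: left subtree has 2 nodes {A, P}, right has 7 {W, B, X, C, N, M, E}.
  Root A: left subtree has 0 nodes { }, right has 1 {P}.
  Root B: left subtree has 1 node {W}, right has 5 {X, C, N, M, E}.
    Root E: left subtree has 4 nodes {X, C, N, M}, right has 0 { }.
      Root N: left subtree has 2 nodes {X, C}, right has 1 {M}.
        Root X: left subtree has 0 nodes { }, right has 1 {C}.

P, A, W, C, X, M, N, E, B, F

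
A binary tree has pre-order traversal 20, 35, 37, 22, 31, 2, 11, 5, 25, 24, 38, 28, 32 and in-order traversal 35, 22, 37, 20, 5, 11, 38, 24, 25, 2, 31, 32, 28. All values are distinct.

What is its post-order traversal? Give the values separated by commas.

The first element of pre-order is the root; it splits in-order into left and right subtrees.
Root 20: left subtree has 3 nodes {35, 22, 37}, right has 9 {5, 11, 38, 24, 25, 2, 31, 32, 28}.
  Root 35: left subtree has 0 nodes { }, right has 2 {22, 37}.
    Root 37: left subtree has 1 node {22}, right has 0 { }.
  Root 31: left subtree has 6 nodes {5, 11, 38, 24, 25, 2}, right has 2 {32, 28}.
    Root 2: left subtree has 5 nodes {5, 11, 38, 24, 25}, right has 0 { }.
      Root 11: left subtree has 1 node {5}, right has 3 {38, 24, 25}.
        Root 25: left subtree has 2 nodes {38, 24}, right has 0 { }.
          Root 24: left subtree has 1 node {38}, right has 0 { }.
    Root 28: left subtree has 1 node {32}, right has 0 { }.

22, 37, 35, 5, 38, 24, 25, 11, 2, 32, 28, 31, 20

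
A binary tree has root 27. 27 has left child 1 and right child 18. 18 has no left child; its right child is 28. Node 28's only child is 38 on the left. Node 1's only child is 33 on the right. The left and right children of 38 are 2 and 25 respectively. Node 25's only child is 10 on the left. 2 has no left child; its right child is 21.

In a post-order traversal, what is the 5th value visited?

10

Post-order visits the left subtree, then the right subtree, then the node.
At 27: go left to 1.
  At 1: no left child.
  At 1: go right to 33.
    33 is a leaf — visit 33.
  Visit 1.
At 27: go right to 18.
  At 18: no left child.
  At 18: go right to 28.
    At 28: go left to 38.
      At 38: go left to 2.
        At 2: no left child.
        At 2: go right to 21.
          21 is a leaf — visit 21.
        Visit 2.
      At 38: go right to 25.
        At 25: go left to 10.
          10 is a leaf — visit 10.
        At 25: no right child.
        Visit 25.
      Visit 38.
    At 28: no right child.
    Visit 28.
  Visit 18.
Visit 27.
Full post-order sequence: 33, 1, 21, 2, 10, 25, 38, 28, 18, 27.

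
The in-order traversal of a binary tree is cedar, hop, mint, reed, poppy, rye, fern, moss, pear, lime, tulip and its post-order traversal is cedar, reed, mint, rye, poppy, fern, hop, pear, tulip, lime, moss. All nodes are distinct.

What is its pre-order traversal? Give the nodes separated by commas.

The last element of post-order is the root; it splits in-order into left and right subtrees.
Root moss: left subtree has 7 nodes {cedar, hop, mint, reed, poppy, rye, fern}, right has 3 {pear, lime, tulip}.
  Root hop: left subtree has 1 node {cedar}, right has 5 {mint, reed, poppy, rye, fern}.
    Root fern: left subtree has 4 nodes {mint, reed, poppy, rye}, right has 0 { }.
      Root poppy: left subtree has 2 nodes {mint, reed}, right has 1 {rye}.
        Root mint: left subtree has 0 nodes { }, right has 1 {reed}.
  Root lime: left subtree has 1 node {pear}, right has 1 {tulip}.

moss, hop, cedar, fern, poppy, mint, reed, rye, lime, pear, tulip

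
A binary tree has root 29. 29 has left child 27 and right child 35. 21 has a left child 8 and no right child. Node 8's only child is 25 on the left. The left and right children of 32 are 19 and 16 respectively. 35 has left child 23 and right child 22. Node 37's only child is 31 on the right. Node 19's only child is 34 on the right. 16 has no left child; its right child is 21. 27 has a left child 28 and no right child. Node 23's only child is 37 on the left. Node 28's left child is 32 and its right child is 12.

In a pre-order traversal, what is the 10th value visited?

Pre-order visits the node, then its left subtree, then its right subtree.
Visit 29.
At 29: go left to 27.
  Visit 27.
  At 27: go left to 28.
    Visit 28.
    At 28: go left to 32.
      Visit 32.
      At 32: go left to 19.
        Visit 19.
        At 19: no left child.
        At 19: go right to 34.
          34 is a leaf — visit 34.
      At 32: go right to 16.
        Visit 16.
        At 16: no left child.
        At 16: go right to 21.
          Visit 21.
          At 21: go left to 8.
            Visit 8.
            At 8: go left to 25.
              25 is a leaf — visit 25.
            At 8: no right child.
          At 21: no right child.
    At 28: go right to 12.
      12 is a leaf — visit 12.
  At 27: no right child.
At 29: go right to 35.
  Visit 35.
  At 35: go left to 23.
    Visit 23.
    At 23: go left to 37.
      Visit 37.
      At 37: no left child.
      At 37: go right to 31.
        31 is a leaf — visit 31.
    At 23: no right child.
  At 35: go right to 22.
    22 is a leaf — visit 22.
Full pre-order sequence: 29, 27, 28, 32, 19, 34, 16, 21, 8, 25, 12, 35, 23, 37, 31, 22.

25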